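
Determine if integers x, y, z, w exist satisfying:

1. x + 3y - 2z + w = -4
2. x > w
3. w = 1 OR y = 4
Yes

Take x = 2, y = -1, z = 2, w = 1. Substituting into each constraint:
  (1) 2 + 3(-1) - 2(2) + 1 = -4 ✓
  (2) 2 > 1 ✓
  (3) w = 1, target 1 ✓ (first branch holds)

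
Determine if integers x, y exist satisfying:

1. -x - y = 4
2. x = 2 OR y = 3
Yes

Take x = 2, y = -6. Substituting into each constraint:
  (1) (-2) + 6 = 4 ✓
  (2) x = 2, target 2 ✓ (first branch holds)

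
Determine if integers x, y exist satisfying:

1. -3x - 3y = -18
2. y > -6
Yes

Take x = 0, y = 6. Substituting into each constraint:
  (1) -3(0) - 3(6) = -18 ✓
  (2) 6 > -6 ✓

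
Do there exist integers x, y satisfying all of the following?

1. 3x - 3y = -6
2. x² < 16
Yes

Take x = 0, y = 2. Substituting into each constraint:
  (1) 3(0) - 3(2) = -6 ✓
  (2) x² = (0)² = 0, and 0 < 16 ✓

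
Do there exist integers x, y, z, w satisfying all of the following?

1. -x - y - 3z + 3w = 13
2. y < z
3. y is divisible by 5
Yes

Take x = 2, y = 0, z = 1, w = 6. Substituting into each constraint:
  (1) (-2) + 0 - 3(1) + 3(6) = 13 ✓
  (2) 0 < 1 ✓
  (3) 0 = 5 × 0, remainder 0 ✓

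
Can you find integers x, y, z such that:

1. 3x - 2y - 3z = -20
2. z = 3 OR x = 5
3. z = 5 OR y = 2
Yes

Take x = 5, y = 10, z = 5. Substituting into each constraint:
  (1) 3(5) - 2(10) - 3(5) = -20 ✓
  (2) x = 5, target 5 ✓ (second branch holds)
  (3) z = 5, target 5 ✓ (first branch holds)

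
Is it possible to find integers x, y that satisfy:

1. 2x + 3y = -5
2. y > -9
Yes

Take x = 2, y = -3. Substituting into each constraint:
  (1) 2(2) + 3(-3) = -5 ✓
  (2) -3 > -9 ✓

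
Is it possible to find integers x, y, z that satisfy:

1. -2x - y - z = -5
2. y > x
Yes

Take x = -1, y = 0, z = 7. Substituting into each constraint:
  (1) -2(-1) + 0 + (-7) = -5 ✓
  (2) 0 > -1 ✓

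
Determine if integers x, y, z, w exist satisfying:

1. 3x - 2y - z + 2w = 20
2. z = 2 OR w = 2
Yes

Take x = 0, y = -8, z = 0, w = 2. Substituting into each constraint:
  (1) 3(0) - 2(-8) + 0 + 2(2) = 20 ✓
  (2) w = 2, target 2 ✓ (second branch holds)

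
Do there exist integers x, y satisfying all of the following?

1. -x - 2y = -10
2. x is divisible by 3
Yes

Take x = 0, y = 5. Substituting into each constraint:
  (1) 0 - 2(5) = -10 ✓
  (2) 0 = 3 × 0, remainder 0 ✓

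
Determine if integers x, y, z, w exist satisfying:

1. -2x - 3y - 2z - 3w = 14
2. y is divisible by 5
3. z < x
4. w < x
Yes

Take x = 0, y = 5, z = -13, w = -1. Substituting into each constraint:
  (1) -2(0) - 3(5) - 2(-13) - 3(-1) = 14 ✓
  (2) 5 = 5 × 1, remainder 0 ✓
  (3) -13 < 0 ✓
  (4) -1 < 0 ✓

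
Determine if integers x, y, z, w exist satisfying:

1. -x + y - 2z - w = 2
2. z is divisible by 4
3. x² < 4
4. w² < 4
Yes

Take x = 0, y = 3, z = 0, w = 1. Substituting into each constraint:
  (1) 0 + 3 - 2(0) + (-1) = 2 ✓
  (2) 0 = 4 × 0, remainder 0 ✓
  (3) x² = (0)² = 0, and 0 < 4 ✓
  (4) w² = (1)² = 1, and 1 < 4 ✓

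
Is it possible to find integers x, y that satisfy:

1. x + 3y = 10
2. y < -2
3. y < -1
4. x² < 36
No

A contradictory subset is {x + 3y = 10, y < -2, x² < 36}. No integer assignment can satisfy these jointly:

  - x + 3y = 10: is a linear equation tying the variables together
  - y < -2: bounds one variable relative to a constant
  - x² < 36: restricts x to |x| ≤ 5

Range argument: with x ∈ [-5, 5], y ∈ [−∞, -3], the left side of the equation is at most -4, but the right side is 10 > -4. No integer solution exists.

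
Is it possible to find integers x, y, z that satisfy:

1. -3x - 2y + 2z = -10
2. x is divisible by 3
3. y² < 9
Yes

Take x = 0, y = 0, z = -5. Substituting into each constraint:
  (1) -3(0) - 2(0) + 2(-5) = -10 ✓
  (2) 0 = 3 × 0, remainder 0 ✓
  (3) y² = (0)² = 0, and 0 < 9 ✓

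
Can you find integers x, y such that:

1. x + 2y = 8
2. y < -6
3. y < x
Yes

Take x = 22, y = -7. Substituting into each constraint:
  (1) 22 + 2(-7) = 8 ✓
  (2) -7 < -6 ✓
  (3) -7 < 22 ✓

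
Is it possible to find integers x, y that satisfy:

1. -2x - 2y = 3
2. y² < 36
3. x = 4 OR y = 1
No

Even the single constraint (-2x - 2y = 3) is infeasible over the integers.

  - -2x - 2y = 3: every term on the left is divisible by 2, so the LHS ≡ 0 (mod 2), but the RHS 3 is not — no integer solution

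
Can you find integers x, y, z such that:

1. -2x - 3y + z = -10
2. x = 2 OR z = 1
Yes

Take x = 4, y = 1, z = 1. Substituting into each constraint:
  (1) -2(4) - 3(1) + 1 = -10 ✓
  (2) z = 1, target 1 ✓ (second branch holds)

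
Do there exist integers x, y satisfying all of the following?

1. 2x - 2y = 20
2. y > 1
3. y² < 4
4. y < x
No

A contradictory subset is {y > 1, y² < 4}. No integer assignment can satisfy these jointly:

  - y > 1: bounds one variable relative to a constant
  - y² < 4: restricts y to |y| ≤ 1

Direct contradiction: the bounds on y require y ≥ 2 and y ≤ 1 simultaneously, which is empty.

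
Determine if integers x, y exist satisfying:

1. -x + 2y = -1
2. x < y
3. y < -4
Yes

Take x = -9, y = -5. Substituting into each constraint:
  (1) 9 + 2(-5) = -1 ✓
  (2) -9 < -5 ✓
  (3) -5 < -4 ✓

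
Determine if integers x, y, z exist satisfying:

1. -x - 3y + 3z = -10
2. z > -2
Yes

Take x = 7, y = 0, z = -1. Substituting into each constraint:
  (1) (-7) - 3(0) + 3(-1) = -10 ✓
  (2) -1 > -2 ✓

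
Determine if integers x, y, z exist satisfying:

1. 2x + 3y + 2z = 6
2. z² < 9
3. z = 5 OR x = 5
Yes

Take x = 5, y = -2, z = 1. Substituting into each constraint:
  (1) 2(5) + 3(-2) + 2(1) = 6 ✓
  (2) z² = (1)² = 1, and 1 < 9 ✓
  (3) x = 5, target 5 ✓ (second branch holds)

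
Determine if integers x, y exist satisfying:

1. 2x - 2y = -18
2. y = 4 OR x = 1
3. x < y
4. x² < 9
Yes

Take x = 1, y = 10. Substituting into each constraint:
  (1) 2(1) - 2(10) = -18 ✓
  (2) x = 1, target 1 ✓ (second branch holds)
  (3) 1 < 10 ✓
  (4) x² = (1)² = 1, and 1 < 9 ✓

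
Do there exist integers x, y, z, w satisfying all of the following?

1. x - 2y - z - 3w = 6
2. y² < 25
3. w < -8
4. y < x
Yes

Take x = 1, y = 0, z = 22, w = -9. Substituting into each constraint:
  (1) 1 - 2(0) + (-22) - 3(-9) = 6 ✓
  (2) y² = (0)² = 0, and 0 < 25 ✓
  (3) -9 < -8 ✓
  (4) 0 < 1 ✓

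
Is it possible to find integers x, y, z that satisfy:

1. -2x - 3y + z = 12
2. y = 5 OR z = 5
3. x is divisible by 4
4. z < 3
Yes

Take x = -16, y = 5, z = -5. Substituting into each constraint:
  (1) -2(-16) - 3(5) + (-5) = 12 ✓
  (2) y = 5, target 5 ✓ (first branch holds)
  (3) -16 = 4 × -4, remainder 0 ✓
  (4) -5 < 3 ✓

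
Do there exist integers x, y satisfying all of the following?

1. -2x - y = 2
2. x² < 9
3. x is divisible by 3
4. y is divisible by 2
Yes

Take x = 0, y = -2. Substituting into each constraint:
  (1) -2(0) + 2 = 2 ✓
  (2) x² = (0)² = 0, and 0 < 9 ✓
  (3) 0 = 3 × 0, remainder 0 ✓
  (4) -2 = 2 × -1, remainder 0 ✓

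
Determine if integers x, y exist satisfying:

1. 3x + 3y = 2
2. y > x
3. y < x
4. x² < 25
No

Even the single constraint (3x + 3y = 2) is infeasible over the integers.

  - 3x + 3y = 2: every term on the left is divisible by 3, so the LHS ≡ 0 (mod 3), but the RHS 2 is not — no integer solution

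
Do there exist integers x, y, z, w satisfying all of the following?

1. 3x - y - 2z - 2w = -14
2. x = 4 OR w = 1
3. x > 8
Yes

Take x = 9, y = 39, z = 0, w = 1. Substituting into each constraint:
  (1) 3(9) + (-39) - 2(0) - 2(1) = -14 ✓
  (2) w = 1, target 1 ✓ (second branch holds)
  (3) 9 > 8 ✓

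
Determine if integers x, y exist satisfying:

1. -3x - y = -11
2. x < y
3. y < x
No

A contradictory subset is {x < y, y < x}. No integer assignment can satisfy these jointly:

  - x < y: bounds one variable relative to another variable
  - y < x: bounds one variable relative to another variable

Direct contradiction: y > x and x > y cannot both hold.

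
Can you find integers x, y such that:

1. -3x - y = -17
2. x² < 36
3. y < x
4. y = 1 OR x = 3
No

A contradictory subset is {-3x - y = -17, y < x, y = 1 OR x = 3}. No integer assignment can satisfy these jointly:

  - -3x - y = -17: is a linear equation tying the variables together
  - y < x: bounds one variable relative to another variable
  - y = 1 OR x = 3: forces a choice: either y = 1 or x = 3

Split on the disjunction (y = 1 OR x = 3):
  • If y = 1: with y = 1, every remaining term of the linear equation is divisible by 3, so the left side is ≡ 0 (mod 3); but the right side -16 ≡ 2 (mod 3). No integers can satisfy it.
  • If x = 3: the equation forces y = 8, giving (x, y) = (3, 8), which violates x > y.
Both branches are infeasible, so the system has no integer solution.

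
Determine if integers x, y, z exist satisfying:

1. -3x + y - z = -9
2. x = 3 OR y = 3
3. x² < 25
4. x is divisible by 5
Yes

Take x = 0, y = 3, z = 12. Substituting into each constraint:
  (1) -3(0) + 3 + (-12) = -9 ✓
  (2) y = 3, target 3 ✓ (second branch holds)
  (3) x² = (0)² = 0, and 0 < 25 ✓
  (4) 0 = 5 × 0, remainder 0 ✓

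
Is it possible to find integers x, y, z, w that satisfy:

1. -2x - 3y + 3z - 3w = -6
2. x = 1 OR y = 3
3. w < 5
Yes

Take x = 3, y = 3, z = 3, w = 0. Substituting into each constraint:
  (1) -2(3) - 3(3) + 3(3) - 3(0) = -6 ✓
  (2) y = 3, target 3 ✓ (second branch holds)
  (3) 0 < 5 ✓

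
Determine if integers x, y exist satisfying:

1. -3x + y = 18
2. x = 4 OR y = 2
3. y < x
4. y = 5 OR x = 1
No

A contradictory subset is {-3x + y = 18, x = 4 OR y = 2, y < x}. No integer assignment can satisfy these jointly:

  - -3x + y = 18: is a linear equation tying the variables together
  - x = 4 OR y = 2: forces a choice: either x = 4 or y = 2
  - y < x: bounds one variable relative to another variable

Split on the disjunction (x = 4 OR y = 2):
  • If x = 4: the equation forces y = 30, giving (x, y) = (4, 30), which violates x > y.
  • If y = 2: with y = 2, every remaining term of the linear equation is divisible by 3, so the left side is ≡ 0 (mod 3); but the right side 16 ≡ 1 (mod 3). No integers can satisfy it.
Both branches are infeasible, so the system has no integer solution.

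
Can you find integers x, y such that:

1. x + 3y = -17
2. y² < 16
Yes

Take x = -17, y = 0. Substituting into each constraint:
  (1) (-17) + 3(0) = -17 ✓
  (2) y² = (0)² = 0, and 0 < 16 ✓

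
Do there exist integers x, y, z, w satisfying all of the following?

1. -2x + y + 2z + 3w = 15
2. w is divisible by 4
Yes

Take x = 0, y = 15, z = 0, w = 0. Substituting into each constraint:
  (1) -2(0) + 15 + 2(0) + 3(0) = 15 ✓
  (2) 0 = 4 × 0, remainder 0 ✓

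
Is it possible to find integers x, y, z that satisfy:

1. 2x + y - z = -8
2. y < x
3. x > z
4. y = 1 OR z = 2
Yes

Take x = 3, y = -12, z = 2. Substituting into each constraint:
  (1) 2(3) + (-12) + (-2) = -8 ✓
  (2) -12 < 3 ✓
  (3) 3 > 2 ✓
  (4) z = 2, target 2 ✓ (second branch holds)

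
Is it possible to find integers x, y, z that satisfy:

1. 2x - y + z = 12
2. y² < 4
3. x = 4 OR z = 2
Yes

Take x = 5, y = 0, z = 2. Substituting into each constraint:
  (1) 2(5) + 0 + 2 = 12 ✓
  (2) y² = (0)² = 0, and 0 < 4 ✓
  (3) z = 2, target 2 ✓ (second branch holds)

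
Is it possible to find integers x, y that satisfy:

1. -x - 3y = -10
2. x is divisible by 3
No

The full constraint system is jointly infeasible over the integers. Each constraint and what it forces:

  - -x - 3y = -10: is a linear equation tying the variables together
  - x is divisible by 3: restricts x to multiples of 3

Modular obstruction: writing x = 3x', every remaining term of the linear equation is divisible by 3, so the left side is ≡ 0 (mod 3); but the right side -10 ≡ 2 (mod 3). No integers can satisfy it.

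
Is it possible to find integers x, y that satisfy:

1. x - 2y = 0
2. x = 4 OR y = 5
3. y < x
Yes

Take x = 10, y = 5. Substituting into each constraint:
  (1) 10 - 2(5) = 0 ✓
  (2) y = 5, target 5 ✓ (second branch holds)
  (3) 5 < 10 ✓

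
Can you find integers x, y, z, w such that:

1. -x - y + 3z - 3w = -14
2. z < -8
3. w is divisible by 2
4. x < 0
Yes

Take x = -1, y = -12, z = -9, w = 0. Substituting into each constraint:
  (1) 1 + 12 + 3(-9) - 3(0) = -14 ✓
  (2) -9 < -8 ✓
  (3) 0 = 2 × 0, remainder 0 ✓
  (4) -1 < 0 ✓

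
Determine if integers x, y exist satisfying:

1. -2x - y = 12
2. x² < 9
Yes

Take x = 0, y = -12. Substituting into each constraint:
  (1) -2(0) + 12 = 12 ✓
  (2) x² = (0)² = 0, and 0 < 9 ✓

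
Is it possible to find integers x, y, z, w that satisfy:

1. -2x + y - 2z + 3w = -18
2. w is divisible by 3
Yes

Take x = 0, y = -18, z = 0, w = 0. Substituting into each constraint:
  (1) -2(0) + (-18) - 2(0) + 3(0) = -18 ✓
  (2) 0 = 3 × 0, remainder 0 ✓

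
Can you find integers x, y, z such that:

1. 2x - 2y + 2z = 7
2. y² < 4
No

Even the single constraint (2x - 2y + 2z = 7) is infeasible over the integers.

  - 2x - 2y + 2z = 7: every term on the left is divisible by 2, so the LHS ≡ 0 (mod 2), but the RHS 7 is not — no integer solution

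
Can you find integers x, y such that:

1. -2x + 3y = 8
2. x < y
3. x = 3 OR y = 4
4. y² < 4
No

A contradictory subset is {-2x + 3y = 8, x = 3 OR y = 4, y² < 4}. No integer assignment can satisfy these jointly:

  - -2x + 3y = 8: is a linear equation tying the variables together
  - x = 3 OR y = 4: forces a choice: either x = 3 or y = 4
  - y² < 4: restricts y to |y| ≤ 1

Split on the disjunction (x = 3 OR y = 4):
  • If x = 3: with x = 3, every remaining term of the linear equation is divisible by 3, so the left side is ≡ 0 (mod 3); but the right side 14 ≡ 2 (mod 3). No integers can satisfy it.
  • If y = 4: this contradicts y² < 4, which requires |y| ≤ 1.
Both branches are infeasible, so the system has no integer solution.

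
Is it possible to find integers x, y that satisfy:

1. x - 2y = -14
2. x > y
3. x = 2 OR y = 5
No

The full constraint system is jointly infeasible over the integers. Each constraint and what it forces:

  - x - 2y = -14: is a linear equation tying the variables together
  - x > y: bounds one variable relative to another variable
  - x = 2 OR y = 5: forces a choice: either x = 2 or y = 5

Split on the disjunction (x = 2 OR y = 5):
  • If x = 2: the equation forces y = 8, giving (x, y) = (2, 8), which violates x > y.
  • If y = 5: the equation forces x = -4, giving (y, x) = (5, -4), which violates x > y.
Both branches are infeasible, so the system has no integer solution.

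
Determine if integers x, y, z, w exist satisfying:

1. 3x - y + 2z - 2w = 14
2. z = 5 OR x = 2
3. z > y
Yes

Take x = 3, y = 3, z = 5, w = 1. Substituting into each constraint:
  (1) 3(3) + (-3) + 2(5) - 2(1) = 14 ✓
  (2) z = 5, target 5 ✓ (first branch holds)
  (3) 5 > 3 ✓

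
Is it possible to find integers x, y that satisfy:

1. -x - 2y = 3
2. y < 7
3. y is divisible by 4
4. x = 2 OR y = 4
Yes

Take x = -11, y = 4. Substituting into each constraint:
  (1) 11 - 2(4) = 3 ✓
  (2) 4 < 7 ✓
  (3) 4 = 4 × 1, remainder 0 ✓
  (4) y = 4, target 4 ✓ (second branch holds)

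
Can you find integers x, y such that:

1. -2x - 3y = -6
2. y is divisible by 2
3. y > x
Yes

Take x = 0, y = 2. Substituting into each constraint:
  (1) -2(0) - 3(2) = -6 ✓
  (2) 2 = 2 × 1, remainder 0 ✓
  (3) 2 > 0 ✓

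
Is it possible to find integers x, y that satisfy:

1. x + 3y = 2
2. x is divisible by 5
Yes

Take x = -10, y = 4. Substituting into each constraint:
  (1) (-10) + 3(4) = 2 ✓
  (2) -10 = 5 × -2, remainder 0 ✓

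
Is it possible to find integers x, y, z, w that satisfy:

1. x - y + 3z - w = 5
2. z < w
Yes

Take x = 0, y = -6, z = 0, w = 1. Substituting into each constraint:
  (1) 0 + 6 + 3(0) + (-1) = 5 ✓
  (2) 0 < 1 ✓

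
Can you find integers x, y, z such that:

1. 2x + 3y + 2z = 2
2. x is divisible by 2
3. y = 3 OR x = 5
No

The full constraint system is jointly infeasible over the integers. Each constraint and what it forces:

  - 2x + 3y + 2z = 2: is a linear equation tying the variables together
  - x is divisible by 2: restricts x to multiples of 2
  - y = 3 OR x = 5: forces a choice: either y = 3 or x = 5

Split on the disjunction (y = 3 OR x = 5):
  • If y = 3: with y = 3, writing x = 2x', every remaining term of the linear equation is divisible by 2, so the left side is ≡ 0 (mod 2); but the right side -7 ≡ 1 (mod 2). No integers can satisfy it.
  • If x = 5: this contradicts the divisibility constraint — 5 is not a multiple of 2.
Both branches are infeasible, so the system has no integer solution.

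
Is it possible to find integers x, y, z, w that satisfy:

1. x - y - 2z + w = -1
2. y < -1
Yes

Take x = 1, y = -2, z = 2, w = 0. Substituting into each constraint:
  (1) 1 + 2 - 2(2) + 0 = -1 ✓
  (2) -2 < -1 ✓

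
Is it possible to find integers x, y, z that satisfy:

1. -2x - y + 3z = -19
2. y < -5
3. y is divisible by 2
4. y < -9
Yes

Take x = 1, y = -10, z = -9. Substituting into each constraint:
  (1) -2(1) + 10 + 3(-9) = -19 ✓
  (2) -10 < -5 ✓
  (3) -10 = 2 × -5, remainder 0 ✓
  (4) -10 < -9 ✓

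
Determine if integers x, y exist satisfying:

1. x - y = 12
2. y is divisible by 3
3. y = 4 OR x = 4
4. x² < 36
No

A contradictory subset is {x - y = 12, y is divisible by 3, y = 4 OR x = 4}. No integer assignment can satisfy these jointly:

  - x - y = 12: is a linear equation tying the variables together
  - y is divisible by 3: restricts y to multiples of 3
  - y = 4 OR x = 4: forces a choice: either y = 4 or x = 4

Split on the disjunction (y = 4 OR x = 4):
  • If y = 4: this contradicts the divisibility constraint — 4 is not a multiple of 3.
  • If x = 4: with x = 4, writing y = 3y', every remaining term of the linear equation is divisible by 3, so the left side is ≡ 0 (mod 3); but the right side 8 ≡ 2 (mod 3). No integers can satisfy it.
Both branches are infeasible, so the system has no integer solution.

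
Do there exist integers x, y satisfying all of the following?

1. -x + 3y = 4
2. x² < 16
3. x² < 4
Yes

Take x = -1, y = 1. Substituting into each constraint:
  (1) 1 + 3(1) = 4 ✓
  (2) x² = (-1)² = 1, and 1 < 16 ✓
  (3) x² = (-1)² = 1, and 1 < 4 ✓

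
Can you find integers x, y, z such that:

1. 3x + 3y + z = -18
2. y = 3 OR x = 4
Yes

Take x = 5, y = 3, z = -42. Substituting into each constraint:
  (1) 3(5) + 3(3) + (-42) = -18 ✓
  (2) y = 3, target 3 ✓ (first branch holds)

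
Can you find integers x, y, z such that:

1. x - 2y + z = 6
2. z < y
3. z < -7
Yes

Take x = 14, y = 0, z = -8. Substituting into each constraint:
  (1) 14 - 2(0) + (-8) = 6 ✓
  (2) -8 < 0 ✓
  (3) -8 < -7 ✓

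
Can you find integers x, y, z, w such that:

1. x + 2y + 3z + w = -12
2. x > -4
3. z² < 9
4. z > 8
No

A contradictory subset is {z² < 9, z > 8}. No integer assignment can satisfy these jointly:

  - z² < 9: restricts z to |z| ≤ 2
  - z > 8: bounds one variable relative to a constant

Direct contradiction: the bounds on z require z ≥ 9 and z ≤ 2 simultaneously, which is empty.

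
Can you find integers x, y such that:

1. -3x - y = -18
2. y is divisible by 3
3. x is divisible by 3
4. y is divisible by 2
Yes

Take x = 6, y = 0. Substituting into each constraint:
  (1) -3(6) + 0 = -18 ✓
  (2) 0 = 3 × 0, remainder 0 ✓
  (3) 6 = 3 × 2, remainder 0 ✓
  (4) 0 = 2 × 0, remainder 0 ✓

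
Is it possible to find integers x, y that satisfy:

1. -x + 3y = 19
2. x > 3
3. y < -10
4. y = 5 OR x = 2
No

A contradictory subset is {x > 3, y < -10, y = 5 OR x = 2}. No integer assignment can satisfy these jointly:

  - x > 3: bounds one variable relative to a constant
  - y < -10: bounds one variable relative to a constant
  - y = 5 OR x = 2: forces a choice: either y = 5 or x = 2

Split on the disjunction (y = 5 OR x = 2):
  • If y = 5: this contradicts the bound y ≤ -11.
  • If x = 2: this contradicts the bound x ≥ 4.
Both branches are infeasible, so the system has no integer solution.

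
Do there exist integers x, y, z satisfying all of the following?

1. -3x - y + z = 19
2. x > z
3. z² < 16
Yes

Take x = 0, y = -20, z = -1. Substituting into each constraint:
  (1) -3(0) + 20 + (-1) = 19 ✓
  (2) 0 > -1 ✓
  (3) z² = (-1)² = 1, and 1 < 16 ✓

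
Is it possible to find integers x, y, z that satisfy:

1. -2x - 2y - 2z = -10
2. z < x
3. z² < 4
Yes

Take x = 1, y = 4, z = 0. Substituting into each constraint:
  (1) -2(1) - 2(4) - 2(0) = -10 ✓
  (2) 0 < 1 ✓
  (3) z² = (0)² = 0, and 0 < 4 ✓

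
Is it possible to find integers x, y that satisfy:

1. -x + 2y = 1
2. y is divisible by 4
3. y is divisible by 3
Yes

Take x = -1, y = 0. Substituting into each constraint:
  (1) 1 + 2(0) = 1 ✓
  (2) 0 = 4 × 0, remainder 0 ✓
  (3) 0 = 3 × 0, remainder 0 ✓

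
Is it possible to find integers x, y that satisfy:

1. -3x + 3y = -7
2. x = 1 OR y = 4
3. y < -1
No

Even the single constraint (-3x + 3y = -7) is infeasible over the integers.

  - -3x + 3y = -7: every term on the left is divisible by 3, so the LHS ≡ 0 (mod 3), but the RHS -7 is not — no integer solution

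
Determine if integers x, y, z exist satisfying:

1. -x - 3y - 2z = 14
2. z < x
Yes

Take x = 1, y = -5, z = 0. Substituting into each constraint:
  (1) (-1) - 3(-5) - 2(0) = 14 ✓
  (2) 0 < 1 ✓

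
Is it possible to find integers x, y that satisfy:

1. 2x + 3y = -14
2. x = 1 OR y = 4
Yes

Take x = -13, y = 4. Substituting into each constraint:
  (1) 2(-13) + 3(4) = -14 ✓
  (2) y = 4, target 4 ✓ (second branch holds)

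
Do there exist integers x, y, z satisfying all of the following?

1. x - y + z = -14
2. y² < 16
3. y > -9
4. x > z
Yes

Take x = -5, y = 0, z = -9. Substituting into each constraint:
  (1) (-5) + 0 + (-9) = -14 ✓
  (2) y² = (0)² = 0, and 0 < 16 ✓
  (3) 0 > -9 ✓
  (4) -5 > -9 ✓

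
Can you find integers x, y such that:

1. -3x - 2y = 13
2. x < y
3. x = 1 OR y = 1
Yes

Take x = -5, y = 1. Substituting into each constraint:
  (1) -3(-5) - 2(1) = 13 ✓
  (2) -5 < 1 ✓
  (3) y = 1, target 1 ✓ (second branch holds)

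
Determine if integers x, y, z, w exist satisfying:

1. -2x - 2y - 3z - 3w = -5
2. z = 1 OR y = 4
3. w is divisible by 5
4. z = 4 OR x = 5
Yes

Take x = 0, y = 4, z = 4, w = -5. Substituting into each constraint:
  (1) -2(0) - 2(4) - 3(4) - 3(-5) = -5 ✓
  (2) y = 4, target 4 ✓ (second branch holds)
  (3) -5 = 5 × -1, remainder 0 ✓
  (4) z = 4, target 4 ✓ (first branch holds)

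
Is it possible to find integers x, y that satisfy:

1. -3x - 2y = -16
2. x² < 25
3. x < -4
No

A contradictory subset is {x² < 25, x < -4}. No integer assignment can satisfy these jointly:

  - x² < 25: restricts x to |x| ≤ 4
  - x < -4: bounds one variable relative to a constant

Direct contradiction: the bounds on x require x ≥ -4 and x ≤ -5 simultaneously, which is empty.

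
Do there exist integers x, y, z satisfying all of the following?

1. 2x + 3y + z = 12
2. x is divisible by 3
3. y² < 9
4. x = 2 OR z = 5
No

A contradictory subset is {2x + 3y + z = 12, x is divisible by 3, x = 2 OR z = 5}. No integer assignment can satisfy these jointly:

  - 2x + 3y + z = 12: is a linear equation tying the variables together
  - x is divisible by 3: restricts x to multiples of 3
  - x = 2 OR z = 5: forces a choice: either x = 2 or z = 5

Split on the disjunction (x = 2 OR z = 5):
  • If x = 2: this contradicts the divisibility constraint — 2 is not a multiple of 3.
  • If z = 5: with z = 5, writing x = 3x', every remaining term of the linear equation is divisible by 3, so the left side is ≡ 0 (mod 3); but the right side 7 ≡ 1 (mod 3). No integers can satisfy it.
Both branches are infeasible, so the system has no integer solution.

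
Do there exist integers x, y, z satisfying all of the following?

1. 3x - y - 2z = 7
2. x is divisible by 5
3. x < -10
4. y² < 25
Yes

Take x = -15, y = 2, z = -27. Substituting into each constraint:
  (1) 3(-15) + (-2) - 2(-27) = 7 ✓
  (2) -15 = 5 × -3, remainder 0 ✓
  (3) -15 < -10 ✓
  (4) y² = (2)² = 4, and 4 < 25 ✓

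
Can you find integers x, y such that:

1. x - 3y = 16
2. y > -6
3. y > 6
Yes

Take x = 37, y = 7. Substituting into each constraint:
  (1) 37 - 3(7) = 16 ✓
  (2) 7 > -6 ✓
  (3) 7 > 6 ✓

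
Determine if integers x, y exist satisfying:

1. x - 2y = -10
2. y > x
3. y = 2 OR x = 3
Yes

Take x = -6, y = 2. Substituting into each constraint:
  (1) (-6) - 2(2) = -10 ✓
  (2) 2 > -6 ✓
  (3) y = 2, target 2 ✓ (first branch holds)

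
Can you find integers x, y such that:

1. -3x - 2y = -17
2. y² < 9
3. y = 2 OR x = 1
No

The full constraint system is jointly infeasible over the integers. Each constraint and what it forces:

  - -3x - 2y = -17: is a linear equation tying the variables together
  - y² < 9: restricts y to |y| ≤ 2
  - y = 2 OR x = 1: forces a choice: either y = 2 or x = 1

Split on the disjunction (y = 2 OR x = 1):
  • If y = 2: with y = 2, every remaining term of the linear equation is divisible by 3, so the left side is ≡ 0 (mod 3); but the right side -13 ≡ 2 (mod 3). No integers can satisfy it.
  • If x = 1: the equation forces y = 7, but y² < 9 requires |y| ≤ 2.
Both branches are infeasible, so the system has no integer solution.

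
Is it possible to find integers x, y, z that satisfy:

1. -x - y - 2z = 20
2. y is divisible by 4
Yes

Take x = -20, y = 0, z = 0. Substituting into each constraint:
  (1) 20 + 0 - 2(0) = 20 ✓
  (2) 0 = 4 × 0, remainder 0 ✓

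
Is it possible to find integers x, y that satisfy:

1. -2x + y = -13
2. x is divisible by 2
Yes

Take x = 0, y = -13. Substituting into each constraint:
  (1) -2(0) + (-13) = -13 ✓
  (2) 0 = 2 × 0, remainder 0 ✓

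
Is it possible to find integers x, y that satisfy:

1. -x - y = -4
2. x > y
Yes

Take x = 4, y = 0. Substituting into each constraint:
  (1) (-4) + 0 = -4 ✓
  (2) 4 > 0 ✓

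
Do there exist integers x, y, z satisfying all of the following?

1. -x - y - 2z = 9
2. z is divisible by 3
Yes

Take x = -9, y = 0, z = 0. Substituting into each constraint:
  (1) 9 + 0 - 2(0) = 9 ✓
  (2) 0 = 3 × 0, remainder 0 ✓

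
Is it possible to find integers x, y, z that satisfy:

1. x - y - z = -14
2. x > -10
Yes

Take x = 0, y = 14, z = 0. Substituting into each constraint:
  (1) 0 + (-14) + 0 = -14 ✓
  (2) 0 > -10 ✓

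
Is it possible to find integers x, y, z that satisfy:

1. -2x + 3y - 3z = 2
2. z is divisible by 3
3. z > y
Yes

Take x = -4, y = -2, z = 0. Substituting into each constraint:
  (1) -2(-4) + 3(-2) - 3(0) = 2 ✓
  (2) 0 = 3 × 0, remainder 0 ✓
  (3) 0 > -2 ✓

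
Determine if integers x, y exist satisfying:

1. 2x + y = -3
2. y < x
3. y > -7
Yes

Take x = 0, y = -3. Substituting into each constraint:
  (1) 2(0) + (-3) = -3 ✓
  (2) -3 < 0 ✓
  (3) -3 > -7 ✓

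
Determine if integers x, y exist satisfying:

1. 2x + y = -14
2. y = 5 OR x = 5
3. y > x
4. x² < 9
No

A contradictory subset is {2x + y = -14, y = 5 OR x = 5, y > x}. No integer assignment can satisfy these jointly:

  - 2x + y = -14: is a linear equation tying the variables together
  - y = 5 OR x = 5: forces a choice: either y = 5 or x = 5
  - y > x: bounds one variable relative to another variable

Split on the disjunction (y = 5 OR x = 5):
  • If y = 5: with y = 5, every remaining term of the linear equation is divisible by 2, so the left side is ≡ 0 (mod 2); but the right side -19 ≡ 1 (mod 2). No integers can satisfy it.
  • If x = 5: the equation forces y = -24, giving (x, y) = (5, -24), which violates y > x.
Both branches are infeasible, so the system has no integer solution.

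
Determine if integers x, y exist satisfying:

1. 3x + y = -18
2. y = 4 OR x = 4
Yes

Take x = 4, y = -30. Substituting into each constraint:
  (1) 3(4) + (-30) = -18 ✓
  (2) x = 4, target 4 ✓ (second branch holds)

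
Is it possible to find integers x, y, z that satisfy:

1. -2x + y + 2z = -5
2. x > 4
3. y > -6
Yes

Take x = 5, y = 5, z = 0. Substituting into each constraint:
  (1) -2(5) + 5 + 2(0) = -5 ✓
  (2) 5 > 4 ✓
  (3) 5 > -6 ✓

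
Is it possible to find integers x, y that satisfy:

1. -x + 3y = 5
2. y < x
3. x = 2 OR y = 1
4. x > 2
No

The full constraint system is jointly infeasible over the integers. Each constraint and what it forces:

  - -x + 3y = 5: is a linear equation tying the variables together
  - y < x: bounds one variable relative to another variable
  - x = 2 OR y = 1: forces a choice: either x = 2 or y = 1
  - x > 2: bounds one variable relative to a constant

Split on the disjunction (x = 2 OR y = 1):
  • If x = 2: this contradicts the bound x ≥ 3.
  • If y = 1: the equation forces x = -2, which contradicts the bound x ≥ 3.
Both branches are infeasible, so the system has no integer solution.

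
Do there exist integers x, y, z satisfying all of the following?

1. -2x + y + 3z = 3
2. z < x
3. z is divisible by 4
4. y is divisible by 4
No

A contradictory subset is {-2x + y + 3z = 3, z is divisible by 4, y is divisible by 4}. No integer assignment can satisfy these jointly:

  - -2x + y + 3z = 3: is a linear equation tying the variables together
  - z is divisible by 4: restricts z to multiples of 4
  - y is divisible by 4: restricts y to multiples of 4

Modular obstruction: writing y = 4y' and writing z = 4z', every remaining term of the linear equation is divisible by 2, so the left side is ≡ 0 (mod 2); but the right side 3 ≡ 1 (mod 2). No integers can satisfy it.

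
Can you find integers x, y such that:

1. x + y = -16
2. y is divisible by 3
Yes

Take x = -16, y = 0. Substituting into each constraint:
  (1) (-16) + 0 = -16 ✓
  (2) 0 = 3 × 0, remainder 0 ✓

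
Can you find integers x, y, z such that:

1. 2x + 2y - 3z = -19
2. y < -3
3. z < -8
Yes

Take x = -19, y = -4, z = -9. Substituting into each constraint:
  (1) 2(-19) + 2(-4) - 3(-9) = -19 ✓
  (2) -4 < -3 ✓
  (3) -9 < -8 ✓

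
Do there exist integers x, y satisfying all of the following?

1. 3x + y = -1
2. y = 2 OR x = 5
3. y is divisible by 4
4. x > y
Yes

Take x = 5, y = -16. Substituting into each constraint:
  (1) 3(5) + (-16) = -1 ✓
  (2) x = 5, target 5 ✓ (second branch holds)
  (3) -16 = 4 × -4, remainder 0 ✓
  (4) 5 > -16 ✓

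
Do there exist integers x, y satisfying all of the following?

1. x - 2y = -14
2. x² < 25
Yes

Take x = 0, y = 7. Substituting into each constraint:
  (1) 0 - 2(7) = -14 ✓
  (2) x² = (0)² = 0, and 0 < 25 ✓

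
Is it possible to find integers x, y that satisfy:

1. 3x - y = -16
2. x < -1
Yes

Take x = -2, y = 10. Substituting into each constraint:
  (1) 3(-2) + (-10) = -16 ✓
  (2) -2 < -1 ✓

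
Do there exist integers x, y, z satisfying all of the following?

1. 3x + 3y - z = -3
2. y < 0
Yes

Take x = 0, y = -1, z = 0. Substituting into each constraint:
  (1) 3(0) + 3(-1) + 0 = -3 ✓
  (2) -1 < 0 ✓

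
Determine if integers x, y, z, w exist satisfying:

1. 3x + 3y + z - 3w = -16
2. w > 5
Yes

Take x = 0, y = 0, z = 2, w = 6. Substituting into each constraint:
  (1) 3(0) + 3(0) + 2 - 3(6) = -16 ✓
  (2) 6 > 5 ✓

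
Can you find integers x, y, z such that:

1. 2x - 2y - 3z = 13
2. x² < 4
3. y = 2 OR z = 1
Yes

Take x = 1, y = 2, z = -5. Substituting into each constraint:
  (1) 2(1) - 2(2) - 3(-5) = 13 ✓
  (2) x² = (1)² = 1, and 1 < 4 ✓
  (3) y = 2, target 2 ✓ (first branch holds)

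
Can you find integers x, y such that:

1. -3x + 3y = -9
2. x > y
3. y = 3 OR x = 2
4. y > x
No

A contradictory subset is {x > y, y > x}. No integer assignment can satisfy these jointly:

  - x > y: bounds one variable relative to another variable
  - y > x: bounds one variable relative to another variable

Direct contradiction: x > y and y > x cannot both hold.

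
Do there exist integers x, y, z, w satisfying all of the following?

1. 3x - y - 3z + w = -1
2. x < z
Yes

Take x = -1, y = 0, z = 0, w = 2. Substituting into each constraint:
  (1) 3(-1) + 0 - 3(0) + 2 = -1 ✓
  (2) -1 < 0 ✓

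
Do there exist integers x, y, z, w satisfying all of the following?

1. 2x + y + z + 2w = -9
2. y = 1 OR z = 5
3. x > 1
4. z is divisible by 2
Yes

Take x = 2, y = 1, z = 6, w = -10. Substituting into each constraint:
  (1) 2(2) + 1 + 6 + 2(-10) = -9 ✓
  (2) y = 1, target 1 ✓ (first branch holds)
  (3) 2 > 1 ✓
  (4) 6 = 2 × 3, remainder 0 ✓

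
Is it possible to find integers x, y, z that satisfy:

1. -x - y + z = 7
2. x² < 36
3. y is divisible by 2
Yes

Take x = 1, y = 0, z = 8. Substituting into each constraint:
  (1) (-1) + 0 + 8 = 7 ✓
  (2) x² = (1)² = 1, and 1 < 36 ✓
  (3) 0 = 2 × 0, remainder 0 ✓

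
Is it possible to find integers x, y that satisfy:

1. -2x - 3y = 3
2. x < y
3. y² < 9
Yes

Take x = -3, y = 1. Substituting into each constraint:
  (1) -2(-3) - 3(1) = 3 ✓
  (2) -3 < 1 ✓
  (3) y² = (1)² = 1, and 1 < 9 ✓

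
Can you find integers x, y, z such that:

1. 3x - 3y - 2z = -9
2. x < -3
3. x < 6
Yes

Take x = -4, y = -1, z = 0. Substituting into each constraint:
  (1) 3(-4) - 3(-1) - 2(0) = -9 ✓
  (2) -4 < -3 ✓
  (3) -4 < 6 ✓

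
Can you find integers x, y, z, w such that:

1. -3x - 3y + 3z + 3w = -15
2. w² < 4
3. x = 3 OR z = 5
Yes

Take x = 3, y = 1, z = 0, w = -1. Substituting into each constraint:
  (1) -3(3) - 3(1) + 3(0) + 3(-1) = -15 ✓
  (2) w² = (-1)² = 1, and 1 < 4 ✓
  (3) x = 3, target 3 ✓ (first branch holds)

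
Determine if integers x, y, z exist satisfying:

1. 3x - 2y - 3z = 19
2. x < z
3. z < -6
Yes

Take x = -8, y = -11, z = -7. Substituting into each constraint:
  (1) 3(-8) - 2(-11) - 3(-7) = 19 ✓
  (2) -8 < -7 ✓
  (3) -7 < -6 ✓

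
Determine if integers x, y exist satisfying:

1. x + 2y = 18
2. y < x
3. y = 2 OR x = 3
Yes

Take x = 14, y = 2. Substituting into each constraint:
  (1) 14 + 2(2) = 18 ✓
  (2) 2 < 14 ✓
  (3) y = 2, target 2 ✓ (first branch holds)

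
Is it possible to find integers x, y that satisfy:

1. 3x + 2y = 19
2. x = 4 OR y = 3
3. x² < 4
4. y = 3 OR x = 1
No

A contradictory subset is {3x + 2y = 19, x = 4 OR y = 3}. No integer assignment can satisfy these jointly:

  - 3x + 2y = 19: is a linear equation tying the variables together
  - x = 4 OR y = 3: forces a choice: either x = 4 or y = 3

Split on the disjunction (x = 4 OR y = 3):
  • If x = 4: with x = 4, every remaining term of the linear equation is divisible by 2, so the left side is ≡ 0 (mod 2); but the right side 7 ≡ 1 (mod 2). No integers can satisfy it.
  • If y = 3: with y = 3, every remaining term of the linear equation is divisible by 3, so the left side is ≡ 0 (mod 3); but the right side 13 ≡ 1 (mod 3). No integers can satisfy it.
Both branches are infeasible, so the system has no integer solution.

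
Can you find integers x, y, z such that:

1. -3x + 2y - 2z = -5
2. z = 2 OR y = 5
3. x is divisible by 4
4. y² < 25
No

A contradictory subset is {-3x + 2y - 2z = -5, x is divisible by 4}. No integer assignment can satisfy these jointly:

  - -3x + 2y - 2z = -5: is a linear equation tying the variables together
  - x is divisible by 4: restricts x to multiples of 4

Modular obstruction: writing x = 4x', every remaining term of the linear equation is divisible by 2, so the left side is ≡ 0 (mod 2); but the right side -5 ≡ 1 (mod 2). No integers can satisfy it.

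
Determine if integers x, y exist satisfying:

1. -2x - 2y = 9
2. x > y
No

Even the single constraint (-2x - 2y = 9) is infeasible over the integers.

  - -2x - 2y = 9: every term on the left is divisible by 2, so the LHS ≡ 0 (mod 2), but the RHS 9 is not — no integer solution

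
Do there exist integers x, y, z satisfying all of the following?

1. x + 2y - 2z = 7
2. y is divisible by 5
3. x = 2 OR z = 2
Yes

Take x = 1, y = 5, z = 2. Substituting into each constraint:
  (1) 1 + 2(5) - 2(2) = 7 ✓
  (2) 5 = 5 × 1, remainder 0 ✓
  (3) z = 2, target 2 ✓ (second branch holds)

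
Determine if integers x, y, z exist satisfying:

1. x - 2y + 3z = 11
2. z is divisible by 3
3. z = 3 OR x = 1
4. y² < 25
Yes

Take x = 0, y = -1, z = 3. Substituting into each constraint:
  (1) 0 - 2(-1) + 3(3) = 11 ✓
  (2) 3 = 3 × 1, remainder 0 ✓
  (3) z = 3, target 3 ✓ (first branch holds)
  (4) y² = (-1)² = 1, and 1 < 25 ✓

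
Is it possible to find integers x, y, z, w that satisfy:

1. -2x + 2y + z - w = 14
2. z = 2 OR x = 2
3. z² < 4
Yes

Take x = 2, y = 0, z = 1, w = -17. Substituting into each constraint:
  (1) -2(2) + 2(0) + 1 + 17 = 14 ✓
  (2) x = 2, target 2 ✓ (second branch holds)
  (3) z² = (1)² = 1, and 1 < 4 ✓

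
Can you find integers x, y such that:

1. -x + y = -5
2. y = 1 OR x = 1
Yes

Take x = 1, y = -4. Substituting into each constraint:
  (1) (-1) + (-4) = -5 ✓
  (2) x = 1, target 1 ✓ (second branch holds)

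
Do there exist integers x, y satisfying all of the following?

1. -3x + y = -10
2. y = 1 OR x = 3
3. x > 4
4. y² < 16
No

A contradictory subset is {-3x + y = -10, y = 1 OR x = 3, x > 4}. No integer assignment can satisfy these jointly:

  - -3x + y = -10: is a linear equation tying the variables together
  - y = 1 OR x = 3: forces a choice: either y = 1 or x = 3
  - x > 4: bounds one variable relative to a constant

Split on the disjunction (y = 1 OR x = 3):
  • If y = 1: with y = 1, every remaining term of the linear equation is divisible by 3, so the left side is ≡ 0 (mod 3); but the right side -11 ≡ 1 (mod 3). No integers can satisfy it.
  • If x = 3: this contradicts the bound x ≥ 5.
Both branches are infeasible, so the system has no integer solution.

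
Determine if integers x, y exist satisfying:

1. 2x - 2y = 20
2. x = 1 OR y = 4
Yes

Take x = 14, y = 4. Substituting into each constraint:
  (1) 2(14) - 2(4) = 20 ✓
  (2) y = 4, target 4 ✓ (second branch holds)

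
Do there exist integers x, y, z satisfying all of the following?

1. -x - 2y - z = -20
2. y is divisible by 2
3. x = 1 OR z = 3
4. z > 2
Yes

Take x = 1, y = 0, z = 19. Substituting into each constraint:
  (1) (-1) - 2(0) + (-19) = -20 ✓
  (2) 0 = 2 × 0, remainder 0 ✓
  (3) x = 1, target 1 ✓ (first branch holds)
  (4) 19 > 2 ✓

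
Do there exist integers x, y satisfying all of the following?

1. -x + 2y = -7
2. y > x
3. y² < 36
No

The full constraint system is jointly infeasible over the integers. Each constraint and what it forces:

  - -x + 2y = -7: is a linear equation tying the variables together
  - y > x: bounds one variable relative to another variable
  - y² < 36: restricts y to |y| ≤ 5

The bounds confine y to {-5, -4, -3, -2, -1, 0, 1, 2, 3, 4, 5}. For each value, substitute into the equation:
  • y = -5: the equation forces x = -3, but y > x fails since -5 ≤ -3.
  • y = -4: the equation forces x = -1, but y > x fails since -4 ≤ -1.
  • y = -3: the equation forces x = 1, but y > x fails since -3 ≤ 1.
  • y = -2: the equation forces x = 3, but y > x fails since -2 ≤ 3.
  • y = -1: the equation forces x = 5, but y > x fails since -1 ≤ 5.
  • y = 0: the equation forces x = 7, but y > x fails since 0 ≤ 7.
  • y = 1: the equation forces x = 9, but y > x fails since 1 ≤ 9.
  • y = 2: the equation forces x = 11, but y > x fails since 2 ≤ 11.
  • y = 3: the equation forces x = 13, but y > x fails since 3 ≤ 13.
  • y = 4: the equation forces x = 15, but y > x fails since 4 ≤ 15.
  • y = 5: the equation forces x = 17, but y > x fails since 5 ≤ 17.
Every case fails, so no integer solution exists.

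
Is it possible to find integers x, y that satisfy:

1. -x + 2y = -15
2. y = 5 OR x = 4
Yes

Take x = 25, y = 5. Substituting into each constraint:
  (1) (-25) + 2(5) = -15 ✓
  (2) y = 5, target 5 ✓ (first branch holds)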